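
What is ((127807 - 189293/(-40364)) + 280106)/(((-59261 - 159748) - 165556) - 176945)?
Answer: -3293037925/4532957928 ≈ -0.72647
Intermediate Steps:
((127807 - 189293/(-40364)) + 280106)/(((-59261 - 159748) - 165556) - 176945) = ((127807 - 189293*(-1/40364)) + 280106)/((-219009 - 165556) - 176945) = ((127807 + 189293/40364) + 280106)/(-384565 - 176945) = (5158991041/40364 + 280106)/(-561510) = (16465189625/40364)*(-1/561510) = -3293037925/4532957928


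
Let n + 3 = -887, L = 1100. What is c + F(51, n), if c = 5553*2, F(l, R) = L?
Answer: 12206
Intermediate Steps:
n = -890 (n = -3 - 887 = -890)
F(l, R) = 1100
c = 11106
c + F(51, n) = 11106 + 1100 = 12206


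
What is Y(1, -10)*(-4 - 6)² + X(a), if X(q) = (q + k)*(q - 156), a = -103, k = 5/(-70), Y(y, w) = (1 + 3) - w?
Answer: 56191/2 ≈ 28096.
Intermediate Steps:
Y(y, w) = 4 - w
k = -1/14 (k = 5*(-1/70) = -1/14 ≈ -0.071429)
X(q) = (-156 + q)*(-1/14 + q) (X(q) = (q - 1/14)*(q - 156) = (-1/14 + q)*(-156 + q) = (-156 + q)*(-1/14 + q))
Y(1, -10)*(-4 - 6)² + X(a) = (4 - 1*(-10))*(-4 - 6)² + (78/7 + (-103)² - 2185/14*(-103)) = (4 + 10)*(-10)² + (78/7 + 10609 + 225055/14) = 14*100 + 53391/2 = 1400 + 53391/2 = 56191/2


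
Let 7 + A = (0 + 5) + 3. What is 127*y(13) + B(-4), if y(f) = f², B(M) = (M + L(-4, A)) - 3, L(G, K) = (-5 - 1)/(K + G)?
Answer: 21458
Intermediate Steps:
A = 1 (A = -7 + ((0 + 5) + 3) = -7 + (5 + 3) = -7 + 8 = 1)
L(G, K) = -6/(G + K)
B(M) = -1 + M (B(M) = (M - 6/(-4 + 1)) - 3 = (M - 6/(-3)) - 3 = (M - 6*(-⅓)) - 3 = (M + 2) - 3 = (2 + M) - 3 = -1 + M)
127*y(13) + B(-4) = 127*13² + (-1 - 4) = 127*169 - 5 = 21463 - 5 = 21458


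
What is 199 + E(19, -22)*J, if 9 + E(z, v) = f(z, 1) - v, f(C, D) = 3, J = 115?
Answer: 2039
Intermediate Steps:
E(z, v) = -6 - v (E(z, v) = -9 + (3 - v) = -6 - v)
199 + E(19, -22)*J = 199 + (-6 - 1*(-22))*115 = 199 + (-6 + 22)*115 = 199 + 16*115 = 199 + 1840 = 2039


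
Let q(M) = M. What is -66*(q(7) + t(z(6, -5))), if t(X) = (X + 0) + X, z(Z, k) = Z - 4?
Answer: -726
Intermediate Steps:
z(Z, k) = -4 + Z
t(X) = 2*X (t(X) = X + X = 2*X)
-66*(q(7) + t(z(6, -5))) = -66*(7 + 2*(-4 + 6)) = -66*(7 + 2*2) = -66*(7 + 4) = -66*11 = -726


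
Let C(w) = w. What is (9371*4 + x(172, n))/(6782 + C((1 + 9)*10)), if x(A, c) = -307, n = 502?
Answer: 37177/6882 ≈ 5.4021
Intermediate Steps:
(9371*4 + x(172, n))/(6782 + C((1 + 9)*10)) = (9371*4 - 307)/(6782 + (1 + 9)*10) = (37484 - 307)/(6782 + 10*10) = 37177/(6782 + 100) = 37177/6882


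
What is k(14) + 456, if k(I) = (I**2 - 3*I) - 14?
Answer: 596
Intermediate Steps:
k(I) = -14 + I**2 - 3*I
k(14) + 456 = (-14 + 14**2 - 3*14) + 456 = (-14 + 196 - 42) + 456 = 140 + 456 = 596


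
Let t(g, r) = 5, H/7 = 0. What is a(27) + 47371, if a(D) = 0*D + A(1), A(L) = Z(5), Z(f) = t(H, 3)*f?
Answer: 47396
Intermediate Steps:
H = 0 (H = 7*0 = 0)
Z(f) = 5*f
A(L) = 25 (A(L) = 5*5 = 25)
a(D) = 25 (a(D) = 0*D + 25 = 0 + 25 = 25)
a(27) + 47371 = 25 + 47371 = 47396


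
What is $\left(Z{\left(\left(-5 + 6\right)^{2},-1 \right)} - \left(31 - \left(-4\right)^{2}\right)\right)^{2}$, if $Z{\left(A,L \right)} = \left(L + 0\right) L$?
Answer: $196$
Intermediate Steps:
$Z{\left(A,L \right)} = L^{2}$ ($Z{\left(A,L \right)} = L L = L^{2}$)
$\left(Z{\left(\left(-5 + 6\right)^{2},-1 \right)} - \left(31 - \left(-4\right)^{2}\right)\right)^{2} = \left(\left(-1\right)^{2} - \left(31 - \left(-4\right)^{2}\right)\right)^{2} = \left(1 + \left(16 - 31\right)\right)^{2} = \left(1 - 15\right)^{2} = \left(-14\right)^{2} = 196$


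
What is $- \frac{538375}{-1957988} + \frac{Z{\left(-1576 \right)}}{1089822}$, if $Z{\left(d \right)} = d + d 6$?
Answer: $\frac{282566197817}{1066929199068} \approx 0.26484$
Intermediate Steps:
$Z{\left(d \right)} = 7 d$ ($Z{\left(d \right)} = d + 6 d = 7 d$)
$- \frac{538375}{-1957988} + \frac{Z{\left(-1576 \right)}}{1089822} = - \frac{538375}{-1957988} + \frac{7 \left(-1576\right)}{1089822} = \left(-538375\right) \left(- \frac{1}{1957988}\right) - \frac{5516}{544911} = \frac{538375}{1957988} - \frac{5516}{544911} = \frac{282566197817}{1066929199068}$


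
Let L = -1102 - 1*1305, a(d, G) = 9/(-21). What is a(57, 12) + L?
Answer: -16852/7 ≈ -2407.4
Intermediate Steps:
a(d, G) = -3/7 (a(d, G) = 9*(-1/21) = -3/7)
L = -2407 (L = -1102 - 1305 = -2407)
a(57, 12) + L = -3/7 - 2407 = -16852/7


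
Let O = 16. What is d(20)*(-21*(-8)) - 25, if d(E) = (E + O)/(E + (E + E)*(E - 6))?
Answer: -2113/145 ≈ -14.572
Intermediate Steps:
d(E) = (16 + E)/(E + 2*E*(-6 + E)) (d(E) = (E + 16)/(E + (E + E)*(E - 6)) = (16 + E)/(E + (2*E)*(-6 + E)) = (16 + E)/(E + 2*E*(-6 + E)))
d(20)*(-21*(-8)) - 25 = ((16 + 20)/(20*(-11 + 2*20)))*(-21*(-8)) - 25 = ((1/20)*36/(-11 + 40))*168 - 25 = ((1/20)*36/29)*168 - 25 = ((1/20)*(1/29)*36)*168 - 25 = (9/145)*168 - 25 = 1512/145 - 25 = -2113/145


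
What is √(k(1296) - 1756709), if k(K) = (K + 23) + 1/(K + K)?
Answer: I*√9099941758/72 ≈ 1324.9*I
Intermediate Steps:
k(K) = 23 + K + 1/(2*K) (k(K) = (23 + K) + 1/(2*K) = 23 + K + 1/(2*K))
√(k(1296) - 1756709) = √((23 + 1296 + (½)/1296) - 1756709) = √((23 + 1296 + (½)*(1/1296)) - 1756709) = √((23 + 1296 + 1/2592) - 1756709) = √(3418849/2592 - 1756709) = √(-4549970879/2592) = I*√9099941758/72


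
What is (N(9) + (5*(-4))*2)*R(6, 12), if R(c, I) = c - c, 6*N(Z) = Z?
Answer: 0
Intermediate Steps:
N(Z) = Z/6
R(c, I) = 0
(N(9) + (5*(-4))*2)*R(6, 12) = ((⅙)*9 + (5*(-4))*2)*0 = (3/2 - 20*2)*0 = (3/2 - 40)*0 = -77/2*0 = 0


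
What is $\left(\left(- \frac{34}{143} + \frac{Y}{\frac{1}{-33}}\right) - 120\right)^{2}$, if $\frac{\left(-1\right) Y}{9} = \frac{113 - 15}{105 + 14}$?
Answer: $\frac{91382871616}{5909761} \approx 15463.0$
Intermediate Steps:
$Y = - \frac{126}{17}$ ($Y = - 9 \frac{113 - 15}{105 + 14} = - 9 \cdot \frac{98}{119} = - 9 \cdot 98 \cdot \frac{1}{119} = \left(-9\right) \frac{14}{17} = - \frac{126}{17} \approx -7.4118$)
$\left(\left(- \frac{34}{143} + \frac{Y}{\frac{1}{-33}}\right) - 120\right)^{2} = \left(\left(- \frac{34}{143} - \frac{126}{17 \frac{1}{-33}}\right) - 120\right)^{2} = \left(\left(\left(-34\right) \frac{1}{143} - \frac{126}{17 \left(- \frac{1}{33}\right)}\right) - 120\right)^{2} = \left(\left(- \frac{34}{143} - - \frac{4158}{17}\right) - 120\right)^{2} = \left(\left(- \frac{34}{143} + \frac{4158}{17}\right) - 120\right)^{2} = \left(\frac{594016}{2431} - 120\right)^{2} = \left(\frac{302296}{2431}\right)^{2} = \frac{91382871616}{5909761}$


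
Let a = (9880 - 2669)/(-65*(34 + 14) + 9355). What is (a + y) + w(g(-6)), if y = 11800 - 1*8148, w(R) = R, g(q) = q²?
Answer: 23001891/6235 ≈ 3689.2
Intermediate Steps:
y = 3652 (y = 11800 - 8148 = 3652)
a = 7211/6235 (a = 7211/(-65*48 + 9355) = 7211/(-3120 + 9355) = 7211/6235 ≈ 1.1565)
(a + y) + w(g(-6)) = (7211/6235 + 3652) + (-6)² = 22777431/6235 + 36 = 23001891/6235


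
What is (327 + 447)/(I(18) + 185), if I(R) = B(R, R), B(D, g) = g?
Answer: 774/203 ≈ 3.8128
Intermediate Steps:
I(R) = R
(327 + 447)/(I(18) + 185) = (327 + 447)/(18 + 185) = 774/203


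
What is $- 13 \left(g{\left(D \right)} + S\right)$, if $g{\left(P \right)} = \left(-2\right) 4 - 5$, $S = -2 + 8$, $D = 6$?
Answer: $91$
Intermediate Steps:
$S = 6$
$g{\left(P \right)} = -13$ ($g{\left(P \right)} = -8 - 5 = -13$)
$- 13 \left(g{\left(D \right)} + S\right) = - 13 \left(-13 + 6\right) = \left(-13\right) \left(-7\right) = 91$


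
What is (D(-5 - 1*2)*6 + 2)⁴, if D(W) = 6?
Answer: 2085136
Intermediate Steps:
(D(-5 - 1*2)*6 + 2)⁴ = (6*6 + 2)⁴ = (36 + 2)⁴ = 38⁴ = 2085136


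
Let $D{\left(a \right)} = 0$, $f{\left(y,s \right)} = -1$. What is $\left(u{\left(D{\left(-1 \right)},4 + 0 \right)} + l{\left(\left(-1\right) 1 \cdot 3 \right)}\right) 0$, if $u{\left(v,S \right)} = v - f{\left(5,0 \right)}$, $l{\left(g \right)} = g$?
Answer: $0$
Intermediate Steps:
$u{\left(v,S \right)} = 1 + v$ ($u{\left(v,S \right)} = v - -1 = v + 1 = 1 + v$)
$\left(u{\left(D{\left(-1 \right)},4 + 0 \right)} + l{\left(\left(-1\right) 1 \cdot 3 \right)}\right) 0 = \left(\left(1 + 0\right) + \left(-1\right) 1 \cdot 3\right) 0 = \left(1 - 3\right) 0 = \left(-2\right) 0 = 0$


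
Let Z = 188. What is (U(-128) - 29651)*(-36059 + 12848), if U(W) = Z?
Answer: 683865693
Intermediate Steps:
U(W) = 188
(U(-128) - 29651)*(-36059 + 12848) = (188 - 29651)*(-36059 + 12848) = -29463*(-23211) = 683865693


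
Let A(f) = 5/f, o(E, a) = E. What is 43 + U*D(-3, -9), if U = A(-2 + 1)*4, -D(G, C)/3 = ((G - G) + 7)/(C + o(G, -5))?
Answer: 8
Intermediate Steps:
D(G, C) = -21/(C + G) (D(G, C) = -3*((G - G) + 7)/(C + G) = -3*(0 + 7)/(C + G) = -21/(C + G))
U = -20 (U = (5/(-2 + 1))*4 = (5/(-1))*4 = (5*(-1))*4 = -5*4 = -20)
43 + U*D(-3, -9) = 43 - (-420)/(-9 - 3) = 43 - (-420)/(-12) = 43 - (-420)*(-1)/12 = 43 - 20*7/4 = 43 - 35 = 8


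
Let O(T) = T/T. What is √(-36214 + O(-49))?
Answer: I*√36213 ≈ 190.3*I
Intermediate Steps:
O(T) = 1
√(-36214 + O(-49)) = √(-36214 + 1) = √(-36213) = I*√36213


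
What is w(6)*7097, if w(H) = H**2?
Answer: 255492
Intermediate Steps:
w(6)*7097 = 6**2*7097 = 36*7097 = 255492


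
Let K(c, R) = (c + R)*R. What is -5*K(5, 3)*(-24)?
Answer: 2880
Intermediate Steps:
K(c, R) = R*(R + c) (K(c, R) = (R + c)*R = R*(R + c))
-5*K(5, 3)*(-24) = -15*(3 + 5)*(-24) = -15*8*(-24) = -5*24*(-24) = -120*(-24) = 2880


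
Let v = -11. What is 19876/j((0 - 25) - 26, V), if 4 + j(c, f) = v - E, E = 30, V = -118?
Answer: -19876/45 ≈ -441.69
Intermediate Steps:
j(c, f) = -45 (j(c, f) = -4 + (-11 - 1*30) = -4 + (-11 - 30) = -4 - 41 = -45)
19876/j((0 - 25) - 26, V) = 19876/(-45) = 19876*(-1/45) = -19876/45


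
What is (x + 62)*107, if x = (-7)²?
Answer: 11877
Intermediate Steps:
x = 49
(x + 62)*107 = (49 + 62)*107 = 111*107 = 11877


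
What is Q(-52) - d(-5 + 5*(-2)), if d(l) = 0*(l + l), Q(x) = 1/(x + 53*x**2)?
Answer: 1/143260 ≈ 6.9803e-6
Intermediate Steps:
d(l) = 0 (d(l) = 0*(2*l) = 0)
Q(-52) - d(-5 + 5*(-2)) = 1/((-52)*(1 + 53*(-52))) - 1*0 = -1/(52*(1 - 2756)) + 0 = -1/52/(-2755) + 0 = -1/52*(-1/2755) + 0 = 1/143260 + 0 = 1/143260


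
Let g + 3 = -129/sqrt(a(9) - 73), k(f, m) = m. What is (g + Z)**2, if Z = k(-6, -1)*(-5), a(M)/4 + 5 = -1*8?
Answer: -16141/125 + 516*I*sqrt(5)/25 ≈ -129.13 + 46.152*I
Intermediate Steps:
a(M) = -52 (a(M) = -20 + 4*(-1*8) = -20 + 4*(-8) = -20 - 32 = -52)
g = -3 + 129*I*sqrt(5)/25 (g = -3 - 129/sqrt(-52 - 73) = -3 - 129*(-I*sqrt(5)/25) = -3 - (-129)*I*sqrt(5)/25 = -3 + 129*I*sqrt(5)/25 ≈ -3.0 + 11.538*I)
Z = 5 (Z = -1*(-5) = 5)
(g + Z)**2 = ((-3 + 129*I*sqrt(5)/25) + 5)**2 = (2 + 129*I*sqrt(5)/25)**2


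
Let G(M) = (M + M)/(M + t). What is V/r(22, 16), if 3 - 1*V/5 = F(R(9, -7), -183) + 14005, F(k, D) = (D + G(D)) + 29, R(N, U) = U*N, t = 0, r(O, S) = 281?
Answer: -69250/281 ≈ -246.44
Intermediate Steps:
G(M) = 2 (G(M) = (M + M)/(M + 0) = (2*M)/M = 2)
R(N, U) = N*U
F(k, D) = 31 + D (F(k, D) = (D + 2) + 29 = (2 + D) + 29 = 31 + D)
V = -69250 (V = 15 - 5*((31 - 183) + 14005) = 15 - 5*(-152 + 14005) = 15 - 5*13853 = 15 - 69265 = -69250)
V/r(22, 16) = -69250/281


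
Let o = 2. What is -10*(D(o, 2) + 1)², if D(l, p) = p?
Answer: -90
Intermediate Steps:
-10*(D(o, 2) + 1)² = -10*(2 + 1)² = -10*3² = -10*9 = -90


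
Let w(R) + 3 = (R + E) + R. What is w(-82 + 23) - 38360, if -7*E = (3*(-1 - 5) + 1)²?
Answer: -269656/7 ≈ -38522.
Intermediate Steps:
E = -289/7 (E = -(3*(-1 - 5) + 1)²/7 = -(3*(-6) + 1)²/7 = -(-18 + 1)²/7 = -⅐*(-17)² = -⅐*289 = -289/7 ≈ -41.286)
w(R) = -310/7 + 2*R (w(R) = -3 + ((R - 289/7) + R) = -3 + ((-289/7 + R) + R) = -3 + (-289/7 + 2*R) = -310/7 + 2*R)
w(-82 + 23) - 38360 = (-310/7 + 2*(-82 + 23)) - 38360 = (-310/7 + 2*(-59)) - 38360 = (-310/7 - 118) - 38360 = -1136/7 - 38360 = -269656/7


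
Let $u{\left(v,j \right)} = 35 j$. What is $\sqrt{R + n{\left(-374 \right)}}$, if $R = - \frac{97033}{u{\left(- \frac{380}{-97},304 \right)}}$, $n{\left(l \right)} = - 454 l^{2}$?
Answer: $\frac{i \sqrt{1244672777145}}{140} \approx 7968.9 i$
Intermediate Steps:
$R = - \frac{5107}{560}$ ($R = - \frac{97033}{35 \cdot 304} = - \frac{97033}{10640} = \left(-97033\right) \frac{1}{10640} = - \frac{5107}{560} \approx -9.1196$)
$\sqrt{R + n{\left(-374 \right)}} = \sqrt{- \frac{5107}{560} - 454 \left(-374\right)^{2}} = \sqrt{- \frac{5107}{560} - 63503704} = \sqrt{- \frac{35562079347}{560}} = \frac{i \sqrt{1244672777145}}{140}$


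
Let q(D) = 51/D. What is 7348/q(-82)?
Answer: -602536/51 ≈ -11814.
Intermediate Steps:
7348/q(-82) = 7348/((51/(-82))) = 7348/((51*(-1/82))) = 7348/(-51/82) = 7348*(-82/51) = -602536/51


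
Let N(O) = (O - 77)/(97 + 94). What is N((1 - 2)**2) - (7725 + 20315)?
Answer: -5355716/191 ≈ -28040.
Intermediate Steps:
N(O) = -77/191 + O/191 (N(O) = (-77 + O)/191 = (-77 + O)*(1/191) = -77/191 + O/191)
N((1 - 2)**2) - (7725 + 20315) = (-77/191 + (1 - 2)**2/191) - (7725 + 20315) = (-77/191 + (1/191)*(-1)**2) - 1*28040 = (-77/191 + (1/191)*1) - 28040 = (-77/191 + 1/191) - 28040 = -76/191 - 28040 = -5355716/191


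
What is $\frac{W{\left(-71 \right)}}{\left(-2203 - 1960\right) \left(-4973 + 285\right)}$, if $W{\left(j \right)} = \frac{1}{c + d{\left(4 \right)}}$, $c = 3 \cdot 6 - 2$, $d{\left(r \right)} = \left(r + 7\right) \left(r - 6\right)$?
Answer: $- \frac{1}{117096864} \approx -8.5399 \cdot 10^{-9}$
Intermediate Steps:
$d{\left(r \right)} = \left(-6 + r\right) \left(7 + r\right)$ ($d{\left(r \right)} = \left(7 + r\right) \left(-6 + r\right) = \left(-6 + r\right) \left(7 + r\right)$)
$c = 16$ ($c = 18 - 2 = 16$)
$W{\left(j \right)} = - \frac{1}{6}$ ($W{\left(j \right)} = \frac{1}{16 + \left(-42 + 4 + 4^{2}\right)} = \frac{1}{16 + \left(-42 + 4 + 16\right)} = \frac{1}{16 - 22} = \frac{1}{-6} = - \frac{1}{6}$)
$\frac{W{\left(-71 \right)}}{\left(-2203 - 1960\right) \left(-4973 + 285\right)} = - \frac{1}{6 \left(-2203 - 1960\right) \left(-4973 + 285\right)} = - \frac{1}{6 \left(\left(-4163\right) \left(-4688\right)\right)} = - \frac{1}{6 \cdot 19516144} = \left(- \frac{1}{6}\right) \frac{1}{19516144} = - \frac{1}{117096864}$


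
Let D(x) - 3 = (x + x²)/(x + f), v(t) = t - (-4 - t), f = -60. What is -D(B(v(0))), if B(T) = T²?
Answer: 35/11 ≈ 3.1818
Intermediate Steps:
v(t) = 4 + 2*t (v(t) = t + (4 + t) = 4 + 2*t)
D(x) = 3 + (x + x²)/(-60 + x) (D(x) = 3 + (x + x²)/(x - 60) = 3 + (x + x²)/(-60 + x))
-D(B(v(0))) = -(-180 + ((4 + 2*0)²)² + 4*(4 + 2*0)²)/(-60 + (4 + 2*0)²) = -(-180 + ((4 + 0)²)² + 4*(4 + 0)²)/(-60 + (4 + 0)²) = -(-180 + (4²)² + 4*4²)/(-60 + 4²) = -(-180 + 16² + 4*16)/(-60 + 16) = -(-180 + 256 + 64)/(-44) = -(-1)*140/44 = -1*(-35/11) = 35/11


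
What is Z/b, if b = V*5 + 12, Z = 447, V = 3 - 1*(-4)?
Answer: 447/47 ≈ 9.5106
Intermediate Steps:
V = 7 (V = 3 + 4 = 7)
b = 47 (b = 7*5 + 12 = 35 + 12 = 47)
Z/b = 447/47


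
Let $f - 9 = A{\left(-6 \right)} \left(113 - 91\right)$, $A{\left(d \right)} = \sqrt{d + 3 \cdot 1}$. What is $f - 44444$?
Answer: $-44435 + 22 i \sqrt{3} \approx -44435.0 + 38.105 i$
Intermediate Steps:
$A{\left(d \right)} = \sqrt{3 + d}$ ($A{\left(d \right)} = \sqrt{d + 3} = \sqrt{3 + d}$)
$f = 9 + 22 i \sqrt{3}$ ($f = 9 + \sqrt{3 - 6} \left(113 - 91\right) = 9 + \sqrt{-3} \cdot 22 = 9 + i \sqrt{3} \cdot 22 = 9 + 22 i \sqrt{3} \approx 9.0 + 38.105 i$)
$f - 44444 = \left(9 + 22 i \sqrt{3}\right) - 44444 = -44435 + 22 i \sqrt{3}$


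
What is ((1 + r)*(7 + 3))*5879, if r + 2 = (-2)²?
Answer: 176370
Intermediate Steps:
r = 2 (r = -2 + (-2)² = -2 + 4 = 2)
((1 + r)*(7 + 3))*5879 = ((1 + 2)*(7 + 3))*5879 = (3*10)*5879 = 30*5879 = 176370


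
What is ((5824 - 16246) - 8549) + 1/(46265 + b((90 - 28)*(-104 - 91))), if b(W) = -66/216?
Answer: -31596750623/1665529 ≈ -18971.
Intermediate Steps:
b(W) = -11/36 (b(W) = -66*1/216 = -11/36)
((5824 - 16246) - 8549) + 1/(46265 + b((90 - 28)*(-104 - 91))) = ((5824 - 16246) - 8549) + 1/(46265 - 11/36) = (-10422 - 8549) + 1/(1665529/36) = -18971 + 36/1665529 = -31596750623/1665529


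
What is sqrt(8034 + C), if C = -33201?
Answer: I*sqrt(25167) ≈ 158.64*I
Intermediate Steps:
sqrt(8034 + C) = sqrt(8034 - 33201) = sqrt(-25167) = I*sqrt(25167)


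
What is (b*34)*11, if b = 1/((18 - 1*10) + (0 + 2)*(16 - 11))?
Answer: 187/9 ≈ 20.778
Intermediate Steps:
b = 1/18 (b = 1/((18 - 10) + 2*5) = 1/(8 + 10) = 1/18 ≈ 0.055556)
(b*34)*11 = ((1/18)*34)*11 = (17/9)*11 = 187/9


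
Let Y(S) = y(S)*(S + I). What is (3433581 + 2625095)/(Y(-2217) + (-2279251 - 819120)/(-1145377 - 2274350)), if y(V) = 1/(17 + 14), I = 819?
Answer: -642289554945012/4684728845 ≈ -1.3710e+5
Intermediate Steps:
y(V) = 1/31
Y(S) = 819/31 + S/31 (Y(S) = (S + 819)/31 = (819 + S)/31 = 819/31 + S/31)
(3433581 + 2625095)/(Y(-2217) + (-2279251 - 819120)/(-1145377 - 2274350)) = (3433581 + 2625095)/((819/31 + (1/31)*(-2217)) + (-2279251 - 819120)/(-1145377 - 2274350)) = 6058676/((819/31 - 2217/31) - 3098371/(-3419727)) = 6058676/(-1398/31 - 3098371*(-1/3419727)) = 6058676/(-1398/31 + 3098371/3419727) = 6058676/(-4684728845/106011537) = 6058676*(-106011537/4684728845) = -642289554945012/4684728845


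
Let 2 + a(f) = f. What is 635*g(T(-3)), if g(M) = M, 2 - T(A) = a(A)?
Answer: 4445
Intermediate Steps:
a(f) = -2 + f
T(A) = 4 - A (T(A) = 2 - (-2 + A) = 2 + (2 - A) = 4 - A)
635*g(T(-3)) = 635*(4 - 1*(-3)) = 635*(4 + 3) = 635*7 = 4445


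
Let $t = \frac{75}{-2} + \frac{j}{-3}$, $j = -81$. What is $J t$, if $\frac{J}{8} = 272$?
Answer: $-22848$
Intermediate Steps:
$J = 2176$ ($J = 8 \cdot 272 = 2176$)
$t = - \frac{21}{2}$ ($t = \frac{75}{-2} - \frac{81}{-3} = 75 \left(- \frac{1}{2}\right) - -27 = - \frac{75}{2} + 27 = - \frac{21}{2} \approx -10.5$)
$J t = 2176 \left(- \frac{21}{2}\right) = -22848$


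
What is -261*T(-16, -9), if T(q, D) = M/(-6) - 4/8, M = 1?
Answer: 174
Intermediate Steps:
T(q, D) = -2/3 (T(q, D) = 1/(-6) - 4/8 = 1*(-1/6) - 4*1/8 = -1/6 - 1/2 = -2/3)
-261*T(-16, -9) = -261*(-2/3) = 174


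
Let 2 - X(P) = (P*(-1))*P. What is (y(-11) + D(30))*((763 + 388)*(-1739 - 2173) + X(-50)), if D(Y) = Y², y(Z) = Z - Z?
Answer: -4050189000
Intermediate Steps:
y(Z) = 0
X(P) = 2 + P² (X(P) = 2 - P*(-1)*P = 2 - (-P)*P = 2 - (-1)*P² = 2 + P²)
(y(-11) + D(30))*((763 + 388)*(-1739 - 2173) + X(-50)) = (0 + 30²)*((763 + 388)*(-1739 - 2173) + (2 + (-50)²)) = (0 + 900)*(1151*(-3912) + (2 + 2500)) = 900*(-4502712 + 2502) = 900*(-4500210) = -4050189000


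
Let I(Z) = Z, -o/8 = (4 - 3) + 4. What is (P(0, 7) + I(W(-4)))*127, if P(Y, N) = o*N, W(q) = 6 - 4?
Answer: -35306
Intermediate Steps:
W(q) = 2
o = -40 (o = -8*((4 - 3) + 4) = -8*(1 + 4) = -8*5 = -40)
P(Y, N) = -40*N
(P(0, 7) + I(W(-4)))*127 = (-40*7 + 2)*127 = (-280 + 2)*127 = -278*127 = -35306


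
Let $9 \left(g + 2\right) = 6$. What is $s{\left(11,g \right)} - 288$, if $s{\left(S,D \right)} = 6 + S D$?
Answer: $- \frac{890}{3} \approx -296.67$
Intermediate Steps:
$g = - \frac{4}{3}$ ($g = -2 + \frac{1}{9} \cdot 6 = -2 + \frac{2}{3} = - \frac{4}{3} \approx -1.3333$)
$s{\left(S,D \right)} = 6 + D S$
$s{\left(11,g \right)} - 288 = \left(6 - \frac{44}{3}\right) - 288 = - \frac{26}{3} - 288 = - \frac{890}{3}$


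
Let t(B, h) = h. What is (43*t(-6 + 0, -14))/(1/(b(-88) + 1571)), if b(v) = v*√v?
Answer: -945742 + 105952*I*√22 ≈ -9.4574e+5 + 4.9696e+5*I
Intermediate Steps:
b(v) = v^(3/2)
(43*t(-6 + 0, -14))/(1/(b(-88) + 1571)) = (43*(-14))/(1/((-88)^(3/2) + 1571)) = -(945742 - 105952*I*√22) = -602*(1571 - 176*I*√22) = -945742 + 105952*I*√22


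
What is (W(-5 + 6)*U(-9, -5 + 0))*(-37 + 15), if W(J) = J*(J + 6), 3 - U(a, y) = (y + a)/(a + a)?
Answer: -3080/9 ≈ -342.22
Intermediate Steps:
U(a, y) = 3 - (a + y)/(2*a) (U(a, y) = 3 - (y + a)/(a + a) = 3 - (a + y)/(2*a))
W(J) = J*(6 + J)
(W(-5 + 6)*U(-9, -5 + 0))*(-37 + 15) = (((-5 + 6)*(6 + (-5 + 6)))*((½)*(-(-5 + 0) + 5*(-9))/(-9)))*(-37 + 15) = ((1*(6 + 1))*((½)*(-⅑)*(-1*(-5) - 45)))*(-22) = ((1*7)*((½)*(-⅑)*(5 - 45)))*(-22) = (7*((½)*(-⅑)*(-40)))*(-22) = (7*(20/9))*(-22) = (140/9)*(-22) = -3080/9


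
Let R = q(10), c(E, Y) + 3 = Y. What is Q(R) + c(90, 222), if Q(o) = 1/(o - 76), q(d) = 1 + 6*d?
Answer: 3284/15 ≈ 218.93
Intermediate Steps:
c(E, Y) = -3 + Y
R = 61 (R = 1 + 6*10 = 1 + 60 = 61)
Q(o) = 1/(-76 + o)
Q(R) + c(90, 222) = 1/(-76 + 61) + (-3 + 222) = 1/(-15) + 219 = -1/15 + 219 = 3284/15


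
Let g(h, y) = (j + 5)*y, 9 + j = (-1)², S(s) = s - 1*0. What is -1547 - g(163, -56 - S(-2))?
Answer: -1709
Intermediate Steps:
S(s) = s (S(s) = s + 0 = s)
j = -8 (j = -9 + (-1)² = -9 + 1 = -8)
g(h, y) = -3*y (g(h, y) = (-8 + 5)*y = -3*y)
-1547 - g(163, -56 - S(-2)) = -1547 - (-3)*(-56 - 1*(-2)) = -1547 - (-3)*(-56 + 2) = -1547 - (-3)*(-54) = -1547 - 1*162 = -1547 - 162 = -1709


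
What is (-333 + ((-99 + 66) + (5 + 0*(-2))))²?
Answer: 130321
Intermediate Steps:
(-333 + ((-99 + 66) + (5 + 0*(-2))))² = (-333 + (-33 + (5 + 0)))² = (-333 + (-33 + 5))² = (-333 - 28)² = (-361)² = 130321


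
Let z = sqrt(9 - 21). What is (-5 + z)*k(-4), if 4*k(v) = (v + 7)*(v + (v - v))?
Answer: 15 - 6*I*sqrt(3) ≈ 15.0 - 10.392*I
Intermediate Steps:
z = 2*I*sqrt(3) (z = sqrt(-12) = 2*I*sqrt(3) ≈ 3.4641*I)
k(v) = v*(7 + v)/4 (k(v) = ((v + 7)*(v + (v - v)))/4 = ((7 + v)*(v + 0))/4 = ((7 + v)*v)/4 = (v*(7 + v))/4 = v*(7 + v)/4)
(-5 + z)*k(-4) = (-5 + 2*I*sqrt(3))*((1/4)*(-4)*(7 - 4)) = (-5 + 2*I*sqrt(3))*((1/4)*(-4)*3) = (-5 + 2*I*sqrt(3))*(-3) = 15 - 6*I*sqrt(3)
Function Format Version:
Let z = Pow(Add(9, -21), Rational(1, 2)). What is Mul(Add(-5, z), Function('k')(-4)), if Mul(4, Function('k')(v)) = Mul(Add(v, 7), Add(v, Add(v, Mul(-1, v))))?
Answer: Add(15, Mul(-6, I, Pow(3, Rational(1, 2)))) ≈ Add(15.000, Mul(-10.392, I))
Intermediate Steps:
z = Mul(2, I, Pow(3, Rational(1, 2))) (z = Pow(-12, Rational(1, 2)) = Mul(2, I, Pow(3, Rational(1, 2))) ≈ Mul(3.4641, I))
Function('k')(v) = Mul(Rational(1, 4), v, Add(7, v)) (Function('k')(v) = Mul(Rational(1, 4), Mul(Add(v, 7), Add(v, Add(v, Mul(-1, v))))) = Mul(Rational(1, 4), Mul(Add(7, v), Add(v, 0))) = Mul(Rational(1, 4), Mul(Add(7, v), v)) = Mul(Rational(1, 4), Mul(v, Add(7, v))) = Mul(Rational(1, 4), v, Add(7, v)))
Mul(Add(-5, z), Function('k')(-4)) = Mul(Add(-5, Mul(2, I, Pow(3, Rational(1, 2)))), Mul(Rational(1, 4), -4, Add(7, -4))) = Mul(Add(-5, Mul(2, I, Pow(3, Rational(1, 2)))), Mul(Rational(1, 4), -4, 3)) = Mul(Add(-5, Mul(2, I, Pow(3, Rational(1, 2)))), -3) = Add(15, Mul(-6, I, Pow(3, Rational(1, 2))))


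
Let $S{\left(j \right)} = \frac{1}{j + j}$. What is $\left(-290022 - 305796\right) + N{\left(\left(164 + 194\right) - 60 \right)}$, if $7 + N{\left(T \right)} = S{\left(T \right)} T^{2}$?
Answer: $-595676$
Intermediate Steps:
$S{\left(j \right)} = \frac{1}{2 j}$
$N{\left(T \right)} = -7 + \frac{T}{2}$ ($N{\left(T \right)} = -7 + \frac{1}{2 T} T^{2} = -7 + \frac{T}{2}$)
$\left(-290022 - 305796\right) + N{\left(\left(164 + 194\right) - 60 \right)} = \left(-290022 - 305796\right) - \left(7 - \frac{\left(164 + 194\right) - 60}{2}\right) = -595818 - \left(7 - \frac{358 - 60}{2}\right) = -595818 + \left(-7 + \frac{1}{2} \cdot 298\right) = -595818 + \left(-7 + 149\right) = -595818 + 142 = -595676$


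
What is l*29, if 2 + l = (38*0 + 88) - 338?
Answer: -7308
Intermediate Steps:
l = -252 (l = -2 + ((38*0 + 88) - 338) = -2 + ((0 + 88) - 338) = -2 + (88 - 338) = -2 - 250 = -252)
l*29 = -252*29 = -7308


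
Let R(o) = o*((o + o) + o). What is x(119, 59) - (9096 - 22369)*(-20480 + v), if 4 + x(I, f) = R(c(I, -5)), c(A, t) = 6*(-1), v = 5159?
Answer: -203355529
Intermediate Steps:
c(A, t) = -6
R(o) = 3*o² (R(o) = o*(2*o + o) = o*(3*o) = 3*o²)
x(I, f) = 104 (x(I, f) = -4 + 3*(-6)² = -4 + 3*36 = -4 + 108 = 104)
x(119, 59) - (9096 - 22369)*(-20480 + v) = 104 - (9096 - 22369)*(-20480 + 5159) = 104 - (-13273)*(-15321) = 104 - 1*203355633 = 104 - 203355633 = -203355529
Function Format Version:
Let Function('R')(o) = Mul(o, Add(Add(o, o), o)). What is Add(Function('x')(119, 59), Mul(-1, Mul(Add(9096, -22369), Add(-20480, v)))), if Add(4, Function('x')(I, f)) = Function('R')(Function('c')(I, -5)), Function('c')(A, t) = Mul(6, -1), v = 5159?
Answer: -203355529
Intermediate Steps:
Function('c')(A, t) = -6
Function('R')(o) = Mul(3, Pow(o, 2)) (Function('R')(o) = Mul(o, Add(Mul(2, o), o)) = Mul(o, Mul(3, o)) = Mul(3, Pow(o, 2)))
Function('x')(I, f) = 104 (Function('x')(I, f) = Add(-4, Mul(3, Pow(-6, 2))) = Add(-4, Mul(3, 36)) = Add(-4, 108) = 104)
Add(Function('x')(119, 59), Mul(-1, Mul(Add(9096, -22369), Add(-20480, v)))) = Add(104, Mul(-1, Mul(Add(9096, -22369), Add(-20480, 5159)))) = Add(104, Mul(-1, Mul(-13273, -15321))) = Add(104, Mul(-1, 203355633)) = Add(104, -203355633) = -203355529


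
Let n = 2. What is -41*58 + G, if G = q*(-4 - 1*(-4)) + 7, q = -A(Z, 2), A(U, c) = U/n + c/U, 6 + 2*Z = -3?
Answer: -2371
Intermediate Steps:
Z = -9/2 (Z = -3 + (½)*(-3) = -3 - 3/2 = -9/2 ≈ -4.5000)
A(U, c) = U/2 + c/U
q = 97/36 (q = -((½)*(-9/2) + 2/(-9/2)) = -(-9/4 + 2*(-2/9)) = -(-9/4 - 4/9) = -1*(-97/36) = 97/36 ≈ 2.6944)
G = 7 (G = 97*(-4 - 1*(-4))/36 + 7 = 97*(-4 + 4)/36 + 7 = (97/36)*0 + 7 = 0 + 7 = 7)
-41*58 + G = -41*58 + 7 = -2378 + 7 = -2371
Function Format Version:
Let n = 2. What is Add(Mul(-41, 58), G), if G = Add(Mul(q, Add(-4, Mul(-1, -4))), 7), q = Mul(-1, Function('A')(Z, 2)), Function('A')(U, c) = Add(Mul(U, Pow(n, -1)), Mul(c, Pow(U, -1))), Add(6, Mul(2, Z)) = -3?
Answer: -2371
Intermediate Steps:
Z = Rational(-9, 2) (Z = Add(-3, Mul(Rational(1, 2), -3)) = Add(-3, Rational(-3, 2)) = Rational(-9, 2) ≈ -4.5000)
Function('A')(U, c) = Add(Mul(Rational(1, 2), U), Mul(c, Pow(U, -1))) (Function('A')(U, c) = Add(Mul(U, Pow(2, -1)), Mul(c, Pow(U, -1))) = Add(Mul(U, Rational(1, 2)), Mul(c, Pow(U, -1))) = Add(Mul(Rational(1, 2), U), Mul(c, Pow(U, -1))))
q = Rational(97, 36) (q = Mul(-1, Add(Mul(Rational(1, 2), Rational(-9, 2)), Mul(2, Pow(Rational(-9, 2), -1)))) = Mul(-1, Add(Rational(-9, 4), Mul(2, Rational(-2, 9)))) = Mul(-1, Add(Rational(-9, 4), Rational(-4, 9))) = Mul(-1, Rational(-97, 36)) = Rational(97, 36) ≈ 2.6944)
G = 7 (G = Add(Mul(Rational(97, 36), Add(-4, Mul(-1, -4))), 7) = Add(Mul(Rational(97, 36), Add(-4, 4)), 7) = Add(Mul(Rational(97, 36), 0), 7) = Add(0, 7) = 7)
Add(Mul(-41, 58), G) = Add(Mul(-41, 58), 7) = Add(-2378, 7) = -2371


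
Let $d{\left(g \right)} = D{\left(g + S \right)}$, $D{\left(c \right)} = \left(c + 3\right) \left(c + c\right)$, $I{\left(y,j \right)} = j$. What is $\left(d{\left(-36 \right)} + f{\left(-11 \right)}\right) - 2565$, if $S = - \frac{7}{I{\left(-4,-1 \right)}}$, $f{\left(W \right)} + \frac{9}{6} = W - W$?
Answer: $- \frac{2117}{2} \approx -1058.5$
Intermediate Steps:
$f{\left(W \right)} = - \frac{3}{2}$ ($f{\left(W \right)} = - \frac{3}{2} + \left(W - W\right) = - \frac{3}{2} + 0 = - \frac{3}{2}$)
$S = 7$ ($S = - \frac{7}{-1} = \left(-7\right) \left(-1\right) = 7$)
$D{\left(c \right)} = 2 c \left(3 + c\right)$ ($D{\left(c \right)} = \left(3 + c\right) 2 c = 2 c \left(3 + c\right)$)
$d{\left(g \right)} = 2 \left(7 + g\right) \left(10 + g\right)$ ($d{\left(g \right)} = 2 \left(g + 7\right) \left(3 + \left(g + 7\right)\right) = 2 \left(7 + g\right) \left(3 + \left(7 + g\right)\right) = 2 \left(7 + g\right) \left(10 + g\right)$)
$\left(d{\left(-36 \right)} + f{\left(-11 \right)}\right) - 2565 = \left(2 \left(7 - 36\right) \left(10 - 36\right) - \frac{3}{2}\right) - 2565 = \left(2 \left(-29\right) \left(-26\right) - \frac{3}{2}\right) - 2565 = \left(1508 - \frac{3}{2}\right) - 2565 = \frac{3013}{2} - 2565 = - \frac{2117}{2}$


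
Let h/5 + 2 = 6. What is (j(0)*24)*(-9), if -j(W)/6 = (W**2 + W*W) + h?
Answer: 25920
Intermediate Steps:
h = 20 (h = -10 + 5*6 = -10 + 30 = 20)
j(W) = -120 - 12*W**2 (j(W) = -6*((W**2 + W*W) + 20) = -6*((W**2 + W**2) + 20) = -6*(2*W**2 + 20) = -6*(20 + 2*W**2) = -120 - 12*W**2)
(j(0)*24)*(-9) = ((-120 - 12*0**2)*24)*(-9) = ((-120 - 12*0)*24)*(-9) = ((-120 + 0)*24)*(-9) = -120*24*(-9) = -2880*(-9) = 25920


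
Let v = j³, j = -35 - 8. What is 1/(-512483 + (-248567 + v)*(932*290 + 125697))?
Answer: -1/129910270781 ≈ -7.6976e-12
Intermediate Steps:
j = -43
v = -79507 (v = (-43)³ = -79507)
1/(-512483 + (-248567 + v)*(932*290 + 125697)) = 1/(-512483 + (-248567 - 79507)*(932*290 + 125697)) = 1/(-512483 - 328074*(270280 + 125697)) = 1/(-512483 - 328074*395977) = 1/(-512483 - 129909758298) = 1/(-129910270781) = -1/129910270781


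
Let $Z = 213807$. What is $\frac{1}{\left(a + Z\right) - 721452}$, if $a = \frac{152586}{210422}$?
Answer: $- \frac{105211}{53409761802} \approx -1.9699 \cdot 10^{-6}$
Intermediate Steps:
$a = \frac{76293}{105211}$ ($a = 152586 \cdot \frac{1}{210422} = \frac{76293}{105211} \approx 0.72514$)
$\frac{1}{\left(a + Z\right) - 721452} = \frac{1}{\left(\frac{76293}{105211} + 213807\right) - 721452} = \frac{1}{\frac{22494924570}{105211} - 721452} = \frac{1}{- \frac{53409761802}{105211}} = - \frac{105211}{53409761802}$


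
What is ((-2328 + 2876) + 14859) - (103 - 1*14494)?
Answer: 29798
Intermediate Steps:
((-2328 + 2876) + 14859) - (103 - 1*14494) = (548 + 14859) - (103 - 14494) = 15407 - 1*(-14391) = 15407 + 14391 = 29798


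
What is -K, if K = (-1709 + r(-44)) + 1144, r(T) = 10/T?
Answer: 12435/22 ≈ 565.23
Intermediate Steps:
K = -12435/22 (K = (-1709 + 10/(-44)) + 1144 = (-1709 + 10*(-1/44)) + 1144 = (-1709 - 5/22) + 1144 = -37603/22 + 1144 = -12435/22 ≈ -565.23)
-K = -1*(-12435/22) = 12435/22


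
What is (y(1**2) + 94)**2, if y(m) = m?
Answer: 9025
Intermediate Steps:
(y(1**2) + 94)**2 = (1**2 + 94)**2 = (1 + 94)**2 = 95**2 = 9025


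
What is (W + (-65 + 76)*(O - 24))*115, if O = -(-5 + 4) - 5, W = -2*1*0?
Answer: -35420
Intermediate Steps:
W = 0 (W = -2*0 = 0)
O = -4 (O = -1*(-1) - 5 = 1 - 5 = -4)
(W + (-65 + 76)*(O - 24))*115 = (0 + (-65 + 76)*(-4 - 24))*115 = (0 + 11*(-28))*115 = (0 - 308)*115 = -308*115 = -35420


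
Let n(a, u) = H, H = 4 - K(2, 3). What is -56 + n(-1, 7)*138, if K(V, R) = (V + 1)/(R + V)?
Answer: 2066/5 ≈ 413.20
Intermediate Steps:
K(V, R) = (1 + V)/(R + V)
H = 17/5 (H = 4 - (1 + 2)/(3 + 2) = 4 - 3/5 = 4 - 1*⅗ = 4 - ⅗ = 17/5 ≈ 3.4000)
n(a, u) = 17/5
-56 + n(-1, 7)*138 = -56 + (17/5)*138 = -56 + 2346/5 = 2066/5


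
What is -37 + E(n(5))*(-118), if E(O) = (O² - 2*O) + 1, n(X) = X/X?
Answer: -37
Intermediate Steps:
n(X) = 1
E(O) = 1 + O² - 2*O
-37 + E(n(5))*(-118) = -37 + (1 + 1² - 2*1)*(-118) = -37 + (1 + 1 - 2)*(-118) = -37 + 0*(-118) = -37 + 0 = -37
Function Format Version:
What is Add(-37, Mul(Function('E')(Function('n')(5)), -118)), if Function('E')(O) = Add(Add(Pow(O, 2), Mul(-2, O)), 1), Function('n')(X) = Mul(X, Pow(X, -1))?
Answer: -37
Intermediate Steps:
Function('n')(X) = 1
Function('E')(O) = Add(1, Pow(O, 2), Mul(-2, O))
Add(-37, Mul(Function('E')(Function('n')(5)), -118)) = Add(-37, Mul(Add(1, Pow(1, 2), Mul(-2, 1)), -118)) = Add(-37, Mul(Add(1, 1, -2), -118)) = Add(-37, Mul(0, -118)) = Add(-37, 0) = -37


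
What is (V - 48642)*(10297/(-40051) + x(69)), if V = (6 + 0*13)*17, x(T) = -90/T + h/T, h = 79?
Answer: 18624053720/921173 ≈ 20218.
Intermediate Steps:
x(T) = -11/T (x(T) = -90/T + 79/T = -11/T)
V = 102 (V = (6 + 0)*17 = 6*17 = 102)
(V - 48642)*(10297/(-40051) + x(69)) = (102 - 48642)*(10297/(-40051) - 11/69) = -48540*(10297*(-1/40051) - 11*1/69) = -48540*(-10297/40051 - 11/69) = -48540*(-1151054/2763519) = 18624053720/921173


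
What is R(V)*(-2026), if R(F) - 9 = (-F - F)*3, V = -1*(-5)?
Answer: 42546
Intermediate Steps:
V = 5
R(F) = 9 - 6*F (R(F) = 9 + (-F - F)*3 = 9 - 2*F*3 = 9 - 6*F)
R(V)*(-2026) = (9 - 6*5)*(-2026) = (9 - 30)*(-2026) = -21*(-2026) = 42546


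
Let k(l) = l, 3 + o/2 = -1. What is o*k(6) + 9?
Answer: -39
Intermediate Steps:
o = -8 (o = -6 + 2*(-1) = -6 - 2 = -8)
o*k(6) + 9 = -8*6 + 9 = -48 + 9 = -39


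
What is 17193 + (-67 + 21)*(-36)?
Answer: 18849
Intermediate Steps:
17193 + (-67 + 21)*(-36) = 17193 - 46*(-36) = 17193 + 1656 = 18849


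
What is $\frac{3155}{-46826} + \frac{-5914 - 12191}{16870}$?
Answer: $- \frac{45050479}{39497731} \approx -1.1406$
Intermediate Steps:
$\frac{3155}{-46826} + \frac{-5914 - 12191}{16870} = 3155 \left(- \frac{1}{46826}\right) + \left(-5914 - 12191\right) \frac{1}{16870} = - \frac{3155}{46826} - \frac{3621}{3374} = - \frac{45050479}{39497731}$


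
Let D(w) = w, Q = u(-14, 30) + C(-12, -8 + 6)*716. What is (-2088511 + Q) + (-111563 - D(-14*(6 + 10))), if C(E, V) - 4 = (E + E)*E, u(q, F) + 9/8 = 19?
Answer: -15926081/8 ≈ -1.9908e+6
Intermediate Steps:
u(q, F) = 143/8 (u(q, F) = -9/8 + 19 = 143/8)
C(E, V) = 4 + 2*E² (C(E, V) = 4 + (E + E)*E = 4 + (2*E)*E = 4 + 2*E²)
Q = 1672719/8 (Q = 143/8 + (4 + 2*(-12)²)*716 = 143/8 + (4 + 2*144)*716 = 143/8 + (4 + 288)*716 = 143/8 + 292*716 = 143/8 + 209072 = 1672719/8 ≈ 2.0909e+5)
(-2088511 + Q) + (-111563 - D(-14*(6 + 10))) = (-2088511 + 1672719/8) + (-111563 - (-14)*(6 + 10)) = -15035369/8 + (-111563 - (-14)*16) = -15035369/8 + (-111563 - 1*(-224)) = -15035369/8 + (-111563 + 224) = -15035369/8 - 111339 = -15926081/8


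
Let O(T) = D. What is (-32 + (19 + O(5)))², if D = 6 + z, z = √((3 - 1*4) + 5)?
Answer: 25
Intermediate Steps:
z = 2 (z = √((3 - 4) + 5) = √(-1 + 5) = √4 = 2)
D = 8 (D = 6 + 2 = 8)
O(T) = 8
(-32 + (19 + O(5)))² = (-32 + (19 + 8))² = (-32 + 27)² = (-5)² = 25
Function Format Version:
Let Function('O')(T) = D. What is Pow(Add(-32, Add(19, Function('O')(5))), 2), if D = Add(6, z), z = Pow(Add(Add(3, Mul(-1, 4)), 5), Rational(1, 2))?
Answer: 25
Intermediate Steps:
z = 2 (z = Pow(Add(Add(3, -4), 5), Rational(1, 2)) = Pow(Add(-1, 5), Rational(1, 2)) = Pow(4, Rational(1, 2)) = 2)
D = 8 (D = Add(6, 2) = 8)
Function('O')(T) = 8
Pow(Add(-32, Add(19, Function('O')(5))), 2) = Pow(Add(-32, Add(19, 8)), 2) = Pow(Add(-32, 27), 2) = Pow(-5, 2) = 25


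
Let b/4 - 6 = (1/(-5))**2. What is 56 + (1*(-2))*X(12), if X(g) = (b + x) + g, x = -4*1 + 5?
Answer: -458/25 ≈ -18.320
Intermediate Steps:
x = 1 (x = -4 + 5 = 1)
b = 604/25 (b = 24 + 4*(1/(-5))**2 = 24 + 4*(-1/5)**2 = 24 + 4*(1/25) = 24 + 4/25 = 604/25 ≈ 24.160)
X(g) = 629/25 + g (X(g) = (604/25 + 1) + g = 629/25 + g)
56 + (1*(-2))*X(12) = 56 + (1*(-2))*(629/25 + 12) = 56 - 2*929/25 = 56 - 1858/25 = -458/25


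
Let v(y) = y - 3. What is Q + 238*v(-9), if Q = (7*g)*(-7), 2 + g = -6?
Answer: -2464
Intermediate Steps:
g = -8 (g = -2 - 6 = -8)
Q = 392 (Q = (7*(-8))*(-7) = -56*(-7) = 392)
v(y) = -3 + y
Q + 238*v(-9) = 392 + 238*(-3 - 9) = 392 + 238*(-12) = 392 - 2856 = -2464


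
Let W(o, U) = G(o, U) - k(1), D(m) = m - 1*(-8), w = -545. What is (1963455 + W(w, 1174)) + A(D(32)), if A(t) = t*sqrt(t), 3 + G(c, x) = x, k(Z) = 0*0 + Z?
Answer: 1964625 + 80*sqrt(10) ≈ 1.9649e+6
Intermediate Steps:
D(m) = 8 + m (D(m) = m + 8 = 8 + m)
k(Z) = Z (k(Z) = 0 + Z = Z)
G(c, x) = -3 + x
A(t) = t**(3/2)
W(o, U) = -4 + U (W(o, U) = (-3 + U) - 1*1 = (-3 + U) - 1 = -4 + U)
(1963455 + W(w, 1174)) + A(D(32)) = (1963455 + (-4 + 1174)) + (8 + 32)**(3/2) = (1963455 + 1170) + 40**(3/2) = 1964625 + 80*sqrt(10)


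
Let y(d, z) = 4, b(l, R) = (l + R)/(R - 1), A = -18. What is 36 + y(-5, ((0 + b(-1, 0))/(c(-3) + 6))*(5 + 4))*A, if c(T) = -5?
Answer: -36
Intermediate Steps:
b(l, R) = (R + l)/(-1 + R)
36 + y(-5, ((0 + b(-1, 0))/(c(-3) + 6))*(5 + 4))*A = 36 + 4*(-18) = 36 - 72 = -36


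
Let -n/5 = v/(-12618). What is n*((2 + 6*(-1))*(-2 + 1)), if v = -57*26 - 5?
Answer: -14870/6309 ≈ -2.3569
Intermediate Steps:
v = -1487 (v = -1482 - 5 = -1487)
n = -7435/12618 (n = -(-7435)/(-12618) = -(-7435)*(-1)/12618 = -5*1487/12618 = -7435/12618 ≈ -0.58924)
n*((2 + 6*(-1))*(-2 + 1)) = -7435*(2 + 6*(-1))*(-2 + 1)/12618 = -7435*(2 - 6)*(-1)/12618 = -(-14870)*(-1)/6309 = -7435/12618*4 = -14870/6309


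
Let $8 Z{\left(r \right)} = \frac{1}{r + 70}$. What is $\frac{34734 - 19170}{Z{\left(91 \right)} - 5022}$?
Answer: $- \frac{20046432}{6468335} \approx -3.0992$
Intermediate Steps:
$Z{\left(r \right)} = \frac{1}{8 \left(70 + r\right)}$ ($Z{\left(r \right)} = \frac{1}{8 \left(r + 70\right)} = \frac{1}{8 \left(70 + r\right)}$)
$\frac{34734 - 19170}{Z{\left(91 \right)} - 5022} = \frac{34734 - 19170}{\frac{1}{8 \left(70 + 91\right)} - 5022} = \frac{34734 - 19170}{\frac{1}{8 \cdot 161} - 5022} = \frac{34734 - 19170}{\frac{1}{8} \cdot \frac{1}{161} - 5022} = \frac{15564}{\frac{1}{1288} - 5022} = \frac{15564}{- \frac{6468335}{1288}} = 15564 \left(- \frac{1288}{6468335}\right) = - \frac{20046432}{6468335}$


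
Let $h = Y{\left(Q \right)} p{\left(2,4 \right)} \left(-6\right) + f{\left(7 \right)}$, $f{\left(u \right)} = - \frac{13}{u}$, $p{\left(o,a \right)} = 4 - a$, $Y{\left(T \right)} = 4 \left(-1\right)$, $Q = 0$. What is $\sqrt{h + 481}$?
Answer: $\frac{\sqrt{23478}}{7} \approx 21.889$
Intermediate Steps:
$Y{\left(T \right)} = -4$
$h = - \frac{13}{7}$ ($h = - 4 \left(4 - 4\right) \left(-6\right) - \frac{13}{7} = \left(-4\right) 0 \left(-6\right) - \frac{13}{7} = 0 \left(-6\right) - \frac{13}{7} = 0 - \frac{13}{7} = - \frac{13}{7} \approx -1.8571$)
$\sqrt{h + 481} = \sqrt{- \frac{13}{7} + 481} = \sqrt{\frac{3354}{7}} = \frac{\sqrt{23478}}{7}$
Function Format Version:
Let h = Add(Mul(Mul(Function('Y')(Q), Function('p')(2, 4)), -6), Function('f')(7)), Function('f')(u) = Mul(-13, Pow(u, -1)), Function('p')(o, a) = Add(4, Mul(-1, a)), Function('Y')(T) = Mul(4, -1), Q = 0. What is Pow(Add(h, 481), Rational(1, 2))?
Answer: Mul(Rational(1, 7), Pow(23478, Rational(1, 2))) ≈ 21.889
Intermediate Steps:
Function('Y')(T) = -4
h = Rational(-13, 7) (h = Add(Mul(Mul(-4, Add(4, Mul(-1, 4))), -6), Mul(-13, Pow(7, -1))) = Add(Mul(Mul(-4, Add(4, -4)), -6), Mul(-13, Rational(1, 7))) = Add(Mul(Mul(-4, 0), -6), Rational(-13, 7)) = Add(Mul(0, -6), Rational(-13, 7)) = Add(0, Rational(-13, 7)) = Rational(-13, 7) ≈ -1.8571)
Pow(Add(h, 481), Rational(1, 2)) = Pow(Add(Rational(-13, 7), 481), Rational(1, 2)) = Pow(Rational(3354, 7), Rational(1, 2)) = Mul(Rational(1, 7), Pow(23478, Rational(1, 2)))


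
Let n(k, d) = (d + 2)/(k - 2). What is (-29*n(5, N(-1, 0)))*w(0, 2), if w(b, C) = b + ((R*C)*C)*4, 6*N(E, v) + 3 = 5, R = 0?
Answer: 0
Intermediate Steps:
N(E, v) = ⅓ (N(E, v) = -½ + (⅙)*5 = -½ + ⅚ = ⅓)
n(k, d) = (2 + d)/(-2 + k)
w(b, C) = b (w(b, C) = b + ((0*C)*C)*4 = b + (0*C)*4 = b + 0*4 = b + 0 = b)
(-29*n(5, N(-1, 0)))*w(0, 2) = -29*(2 + ⅓)/(-2 + 5)*0 = -29*7/(3*3)*0 = -29*7/9*0 = -203/9*0 = 0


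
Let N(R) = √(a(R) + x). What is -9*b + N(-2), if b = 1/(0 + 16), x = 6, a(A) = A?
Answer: 23/16 ≈ 1.4375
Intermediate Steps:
N(R) = √(6 + R) (N(R) = √(R + 6) = √(6 + R))
b = 1/16 ≈ 0.062500
-9*b + N(-2) = -9*1/16 + √(6 - 2) = -9/16 + √4 = -9/16 + 2 = 23/16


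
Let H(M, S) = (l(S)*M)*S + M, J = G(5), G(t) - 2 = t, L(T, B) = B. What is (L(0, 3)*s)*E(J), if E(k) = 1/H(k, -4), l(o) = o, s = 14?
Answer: 6/17 ≈ 0.35294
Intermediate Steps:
G(t) = 2 + t
J = 7 (J = 2 + 5 = 7)
H(M, S) = M + M*S² (H(M, S) = (S*M)*S + M = (M*S)*S + M = M*S² + M = M + M*S²)
E(k) = 1/(17*k) (E(k) = 1/(k*(1 + (-4)²)) = 1/(k*(1 + 16)) = 1/(k*17) = 1/(17*k))
(L(0, 3)*s)*E(J) = (3*14)*((1/17)/7) = 42*((1/17)*(⅐)) = 42*(1/119) = 6/17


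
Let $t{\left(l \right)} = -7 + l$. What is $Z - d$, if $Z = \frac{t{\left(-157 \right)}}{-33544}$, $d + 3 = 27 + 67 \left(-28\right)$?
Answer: $\frac{15530913}{8386} \approx 1852.0$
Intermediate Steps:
$d = -1852$ ($d = -3 + \left(27 + 67 \left(-28\right)\right) = -3 + \left(27 - 1876\right) = -3 - 1849 = -1852$)
$Z = \frac{41}{8386}$ ($Z = \frac{-7 - 157}{-33544} = \left(-164\right) \left(- \frac{1}{33544}\right) = \frac{41}{8386} \approx 0.0048891$)
$Z - d = \frac{41}{8386} - -1852 = \frac{41}{8386} + 1852 = \frac{15530913}{8386}$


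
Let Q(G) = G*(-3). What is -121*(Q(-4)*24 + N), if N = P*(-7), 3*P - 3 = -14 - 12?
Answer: -124025/3 ≈ -41342.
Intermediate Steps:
Q(G) = -3*G
P = -23/3 (P = 1 + (-14 - 12)/3 = 1 + (⅓)*(-26) = 1 - 26/3 = -23/3 ≈ -7.6667)
N = 161/3 (N = -23/3*(-7) = 161/3 ≈ 53.667)
-121*(Q(-4)*24 + N) = -121*(-3*(-4)*24 + 161/3) = -121*(12*24 + 161/3) = -121*(288 + 161/3) = -121*1025/3 = -124025/3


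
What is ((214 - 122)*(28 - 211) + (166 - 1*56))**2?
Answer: 279759076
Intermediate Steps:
((214 - 122)*(28 - 211) + (166 - 1*56))**2 = (92*(-183) + (166 - 56))**2 = (-16836 + 110)**2 = (-16726)**2 = 279759076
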